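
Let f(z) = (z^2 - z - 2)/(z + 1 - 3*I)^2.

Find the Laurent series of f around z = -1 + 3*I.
(-9 - 9*I)/(z + 1 - 3*I)^2 + (-3 + 6*I)/(z + 1 - 3*I) + 1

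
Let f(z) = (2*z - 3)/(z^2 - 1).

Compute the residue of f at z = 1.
-1/2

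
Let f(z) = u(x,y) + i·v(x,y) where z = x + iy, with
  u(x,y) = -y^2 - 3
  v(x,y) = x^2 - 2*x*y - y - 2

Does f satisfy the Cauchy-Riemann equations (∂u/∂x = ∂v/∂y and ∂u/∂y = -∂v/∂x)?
∂u/∂x = 0
∂v/∂y = -2*x - 1
∂u/∂y = -2*y
∂v/∂x = 2*x - 2*y
∂u/∂x ≠ ∂v/∂y and ∂u/∂y ≠ -∂v/∂x; the Cauchy-Riemann equations are not satisfied, so f is not analytic.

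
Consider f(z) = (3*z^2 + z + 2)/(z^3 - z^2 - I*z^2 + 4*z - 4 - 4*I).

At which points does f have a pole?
{-2*I, 2*I, 1 + I}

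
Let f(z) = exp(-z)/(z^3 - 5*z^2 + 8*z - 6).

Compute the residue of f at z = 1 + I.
Write f(z) = P(z)/Q(z) with P(z) = exp(-z) and Q(z) = z^3 - 5*z^2 + 8*z - 6.
The denominator factors as Q(z) = (z - 1 + I)*(z - 3)*(z - 1 - I), so z = 1 + I is a simple zero of Q and P is analytic there; z = 1 + I is therefore a simple pole and
  Res(f, z₀) = P(z₀)/Q'(z₀).

Q'(z) = 3*z^2 - 10*z + 8, so Q'(1 + I) = -2 - 4*I.
P(1 + I) = exp(-1 - I).

Res(f, 1 + I) = (exp(-1 - I))/(-2 - 4*I) = (-1/10 + I/5)*exp(-1 - I)

Final answer: (-1/10 + I/5)*exp(-1 - I)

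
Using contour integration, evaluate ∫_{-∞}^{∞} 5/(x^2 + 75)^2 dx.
sqrt(3)*pi/450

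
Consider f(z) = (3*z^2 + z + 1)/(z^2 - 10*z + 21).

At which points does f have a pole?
The singularities of f are the zeros of the denominator. Factoring,
  z^2 - 10*z + 21 = (z - 3)*(z - 7)
so the candidates are z = 3, z = 7.

Check the numerator P(z) = 3*z^2 + z + 1 at each one:
  P(3) = 31 ≠ 0, so z = 3 is a (simple) pole.
  P(7) = 155 ≠ 0, so z = 7 is a (simple) pole.

Poles of f: {3, 7}

Final answer: {3, 7}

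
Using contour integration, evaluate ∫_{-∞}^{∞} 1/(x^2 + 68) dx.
Let f(z) = 1/(z^2 + 68). The denominator has no real zeros and deg Q - deg P = 2 ≥ 2, so the integral of f over the upper semicircle |z| = R tends to 0 as R → ∞. Closing the contour in the upper half-plane,
  ∫_{-∞}^{∞} f(x) dx = 2πi · Σ Res(f, z_k)  over the poles with Im z_k > 0.

Zeros of the denominator: z^2 + 68 = 0 gives z = ±2*sqrt(17)*I.
Upper half-plane: z = 2*sqrt(17)*I (simple).

Each pole is a simple zero of Q(z) = z^2 + 68, so Res(f, z₀) = P(z₀)/Q'(z₀) with P(z) = 1, Q'(z) = 2*z:
  Res(f, 2*sqrt(17)*I) = (1)/(4*sqrt(17)*I) = -sqrt(17)*I/68

∫_{-∞}^{∞} f(x) dx = 2πi · (-sqrt(17)*I/68) = sqrt(17)*pi/34

Final answer: sqrt(17)*pi/34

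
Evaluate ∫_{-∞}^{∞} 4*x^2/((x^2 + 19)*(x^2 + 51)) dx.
Let f(z) = 4*z^2/((z^2 + 19)*(z^2 + 51)). The denominator has no real zeros and deg Q - deg P = 2 ≥ 2, so the integral of f over the upper semicircle |z| = R tends to 0 as R → ∞. Closing the contour in the upper half-plane,
  ∫_{-∞}^{∞} f(x) dx = 2πi · Σ Res(f, z_k)  over the poles with Im z_k > 0.

Zeros of the denominator: z^2 + 19 = 0 gives z = ±sqrt(19)*I; z^2 + 51 = 0 gives z = ±sqrt(51)*I.
Upper half-plane: z = sqrt(19)*I, z = sqrt(51)*I (simple).

Each pole is a simple zero of Q(z) = z^4 + 70*z^2 + 969, so Res(f, z₀) = P(z₀)/Q'(z₀) with P(z) = 4*z^2, Q'(z) = 4*z^3 + 140*z:
  Res(f, sqrt(19)*I) = (-76)/(64*sqrt(19)*I) = sqrt(19)*I/16
  Res(f, sqrt(51)*I) = (-204)/(-64*sqrt(51)*I) = -sqrt(51)*I/16

Sum of residues: I*(-sqrt(51) + sqrt(19))/16
∫_{-∞}^{∞} f(x) dx = 2πi · (I*(-sqrt(51) + sqrt(19))/16) = pi*(-sqrt(19) + sqrt(51))/8

Final answer: pi*(-sqrt(19) + sqrt(51))/8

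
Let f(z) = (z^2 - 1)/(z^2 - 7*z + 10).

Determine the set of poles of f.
The singularities of f are the zeros of the denominator. Factoring,
  z^2 - 7*z + 10 = (z - 2)*(z - 5)
so the candidates are z = 2, z = 5.

Check the numerator P(z) = z^2 - 1 at each one:
  P(2) = 3 ≠ 0, so z = 2 is a (simple) pole.
  P(5) = 24 ≠ 0, so z = 5 is a (simple) pole.

Poles of f: {2, 5}

Final answer: {2, 5}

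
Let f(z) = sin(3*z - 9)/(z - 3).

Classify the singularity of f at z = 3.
Let u = z - 3. The argument of sin is 3*z - 9 = 3u, so
  f = sin(3u)/u = ((3u) - (3u)^3/6 + ...)/u = 3 - (9/2)*u^2 + ...
The Laurent expansion about u = 0 has no negative powers; equivalently lim_{z→3} f(z) = 3 exists and is finite.
So the singularity is removable.

Final answer: removable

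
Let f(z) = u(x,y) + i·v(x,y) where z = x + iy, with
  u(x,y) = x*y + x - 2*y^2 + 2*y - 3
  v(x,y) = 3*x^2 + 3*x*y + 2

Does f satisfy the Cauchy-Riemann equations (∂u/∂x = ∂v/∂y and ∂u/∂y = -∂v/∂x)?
∂u/∂x = y + 1
∂v/∂y = 3*x
∂u/∂y = x - 4*y + 2
∂v/∂x = 6*x + 3*y
∂u/∂x ≠ ∂v/∂y and ∂u/∂y ≠ -∂v/∂x; the Cauchy-Riemann equations are not satisfied, so f is not analytic.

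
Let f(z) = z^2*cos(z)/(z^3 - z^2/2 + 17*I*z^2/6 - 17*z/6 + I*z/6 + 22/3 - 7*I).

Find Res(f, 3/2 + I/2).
Write f(z) = P(z)/Q(z) with P(z) = z^2*cos(z) and Q(z) = z^3 - z^2/2 + 17*I*z^2/6 - 17*z/6 + I*z/6 + 22/3 - 7*I.
The denominator factors as Q(z) = (z + 2 + I/3)*(z - 1 + 3*I)*(z - 3/2 - I/2), so z = 3/2 + I/2 is a simple zero of Q and P is analytic there; z = 3/2 + I/2 is therefore a simple pole and
  Res(f, z₀) = P(z₀)/Q'(z₀).

Q'(z) = 3*z^2 - z + 17*I*z/3 - 17/6 + I/6, so Q'(3/2 + I/2) = -7/6 + 38*I/3.
P(3/2 + I/2) = (2 + 3*I/2)*cos(3/2 + I/2).

Res(f, 3/2 + I/2) = ((2 + 3*I/2)*cos(3/2 + I/2))/(-7/6 + 38*I/3) = (24/233 - 39*I/233)*cos(3/2 + I/2)

Final answer: (24/233 - 39*I/233)*cos(3/2 + I/2)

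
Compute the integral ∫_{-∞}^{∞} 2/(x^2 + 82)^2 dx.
Let f(z) = 2/(z^2 + 82)^2. The denominator has no real zeros and deg Q - deg P = 4 ≥ 2, so the integral of f over the upper semicircle |z| = R tends to 0 as R → ∞. Closing the contour in the upper half-plane,
  ∫_{-∞}^{∞} f(x) dx = 2πi · Σ Res(f, z_k)  over the poles with Im z_k > 0.

Zeros of the denominator: z^2 + 82 = 0 gives z = ±sqrt(82)*I.
Upper half-plane: z = sqrt(82)*I (a pole of order 2).

Write f(z) = g(z)/(z - sqrt(82)*I)^2 with g(z) = 2/(z + sqrt(82)*I)^2. For a double pole, Res(f, z₀) = g'(z₀):
  g'(z) = -4/(z + sqrt(82)*I)^3
  Res(f, sqrt(82)*I) = g'(sqrt(82)*I) = -sqrt(82)*I/13448

∫_{-∞}^{∞} f(x) dx = 2πi · (-sqrt(82)*I/13448) = sqrt(82)*pi/6724

Final answer: sqrt(82)*pi/6724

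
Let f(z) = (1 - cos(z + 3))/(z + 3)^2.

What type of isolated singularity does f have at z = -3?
removable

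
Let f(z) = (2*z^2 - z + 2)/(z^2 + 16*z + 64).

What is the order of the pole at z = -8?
Factor the denominator:
  z^2 + 16*z + 64 = (z + 8)^2

The numerator P(z) = 2*z^2 - z + 2 has P(-8) = 138 ≠ 0, so no factor of (z + 8) cancels.
Near z = -8 we can therefore write f(z) = g(z)/(z + 8)^2 with g analytic at -8 and g(-8) ≠ 0 (g is just the numerator).

Hence z = -8 is a pole of order 2.

Final answer: 2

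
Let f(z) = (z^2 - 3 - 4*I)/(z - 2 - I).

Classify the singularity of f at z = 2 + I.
The numerator vanishes at z = 2 + I ((2 + I)^2 = 3 + 4*I), so it is divisible by z - 2 - I:
  z^2 - 3 - 4*I = (z - 2 - I)*(z + 2 + I)
Hence for z ≠ 2 + I, f(z) = z + 2 + I, a polynomial, and lim_{z→2 + I} f(z) = 4 + 2*I is finite.
So the singularity is removable.

Final answer: removable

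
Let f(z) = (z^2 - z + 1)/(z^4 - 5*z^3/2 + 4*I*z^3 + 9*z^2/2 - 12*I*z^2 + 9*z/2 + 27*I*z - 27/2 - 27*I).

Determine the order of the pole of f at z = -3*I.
2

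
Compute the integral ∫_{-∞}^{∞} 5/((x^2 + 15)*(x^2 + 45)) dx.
Let f(z) = 5/((z^2 + 15)*(z^2 + 45)). The denominator has no real zeros and deg Q - deg P = 4 ≥ 2, so the integral of f over the upper semicircle |z| = R tends to 0 as R → ∞. Closing the contour in the upper half-plane,
  ∫_{-∞}^{∞} f(x) dx = 2πi · Σ Res(f, z_k)  over the poles with Im z_k > 0.

Zeros of the denominator: z^2 + 45 = 0 gives z = ±3*sqrt(5)*I; z^2 + 15 = 0 gives z = ±sqrt(15)*I.
Upper half-plane: z = sqrt(15)*I, z = 3*sqrt(5)*I (simple).

Each pole is a simple zero of Q(z) = z^4 + 60*z^2 + 675, so Res(f, z₀) = P(z₀)/Q'(z₀) with P(z) = 5, Q'(z) = 4*z^3 + 120*z:
  Res(f, sqrt(15)*I) = (5)/(60*sqrt(15)*I) = -sqrt(15)*I/180
  Res(f, 3*sqrt(5)*I) = (5)/(-180*sqrt(5)*I) = sqrt(5)*I/180

Sum of residues: I*(-sqrt(15) + sqrt(5))/180
∫_{-∞}^{∞} f(x) dx = 2πi · (I*(-sqrt(15) + sqrt(5))/180) = pi*(-sqrt(5) + sqrt(15))/90

Final answer: pi*(-sqrt(5) + sqrt(15))/90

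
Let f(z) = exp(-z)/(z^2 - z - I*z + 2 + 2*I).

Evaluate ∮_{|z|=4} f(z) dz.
pi*(3/5 - I/5)*exp(-2*I) + pi*(-3/5 + I/5)*exp(-1 + I)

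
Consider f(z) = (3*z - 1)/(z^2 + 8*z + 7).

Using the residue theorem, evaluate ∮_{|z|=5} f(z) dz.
By the residue theorem, ∮_C f(z) dz = 2πi · (sum of the residues of f at the poles inside |z| = 5).

The denominator factors as (z + 1)*(z + 7), so the singularities of f are simple poles at z = -1, z = -7.
  |-1|² = 1 < 25 = 5², so this pole is inside the contour.
  |-7|² = 49 > 25 = 5², so this pole is outside the contour.

With P(z) = 3*z - 1 and Q(z) = z^2 + 8*z + 7, each pole is simple, so Res(f, z₀) = P(z₀)/Q'(z₀) with Q'(z) = 2*z + 8.
  Res(f, -1) = P(-1)/Q'(-1) = (-4)/(6) = -2/3

∮_C f(z) dz = 2πi · (-2/3) = -4*I*pi/3

Final answer: -4*I*pi/3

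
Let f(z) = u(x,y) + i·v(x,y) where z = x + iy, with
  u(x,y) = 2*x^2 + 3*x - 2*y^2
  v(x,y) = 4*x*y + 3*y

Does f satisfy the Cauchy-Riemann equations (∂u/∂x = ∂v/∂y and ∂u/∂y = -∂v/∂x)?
∂u/∂x = 4*x + 3
∂v/∂y = 4*x + 3
∂u/∂y = -4*y
∂v/∂x = 4*y
∂u/∂x = ∂v/∂y and ∂u/∂y = -∂v/∂x hold identically; f is analytic.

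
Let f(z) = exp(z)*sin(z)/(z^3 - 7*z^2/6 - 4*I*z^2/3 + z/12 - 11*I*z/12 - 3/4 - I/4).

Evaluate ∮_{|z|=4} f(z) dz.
By the residue theorem, ∮_C f(z) dz = 2πi · (sum of the residues of f at the poles inside |z| = 4).

The denominator factors as (z + 1/3 + 2*I/3)*(z - I/2)*(z - 3/2 - 3*I/2), so the singularities of f are simple poles at z = -1/3 - 2*I/3, z = I/2, z = 3/2 + 3*I/2.
  |-1/3 - 2*I/3|² = 5/9 < 16 = 4², so this pole is inside the contour.
  |I/2|² = 1/4 < 16 = 4², so this pole is inside the contour.
  |3/2 + 3*I/2|² = 9/2 < 16 = 4², so this pole is inside the contour.

With P(z) = exp(z)*sin(z) and Q(z) = z^3 - 7*z^2/6 - 4*I*z^2/3 + z/12 - 11*I*z/12 - 3/4 - I/4, each pole is simple, so Res(f, z₀) = P(z₀)/Q'(z₀) with Q'(z) = 3*z^2 - 7*z/3 - 8*I*z/3 + 1/12 - 11*I/12.
  Res(f, -1/3 - 2*I/3) = P(-1/3 - 2*I/3)/Q'(-1/3 - 2*I/3) = (-exp(-1/3 - 2*I/3)*sin(1/3 + 2*I/3))/(-23/12 + 103*I/36) = (1242/7685 + 1854*I/7685)*exp(-1/3 - 2*I/3)*sin(1/3 + 2*I/3)
  Res(f, I/2) = P(I/2)/Q'(I/2) = (I*exp(I/2)*sinh(1/2))/(2/3 - 25*I/12) = (-300/689 + 96*I/689)*exp(I/2)*sinh(1/2)
  Res(f, 3/2 + 3*I/2) = P(3/2 + 3*I/2)/Q'(3/2 + 3*I/2) = (exp(3/2 + 3*I/2)*sin(3/2 + 3*I/2))/(7/12 + 61*I/12) = (42/1885 - 366*I/1885)*exp(3/2 + 3*I/2)*sin(3/2 + 3*I/2)

Sum of residues inside C: (-300/689 + 96*I/689)*exp(I/2)*sinh(1/2) + (1242/7685 + 1854*I/7685)*exp(-1/3 - 2*I/3)*sin(1/3 + 2*I/3) + (42/1885 - 366*I/1885)*exp(3/2 + 3*I/2)*sin(3/2 + 3*I/2)
∮_C f(z) dz = 2πi · ((-300/689 + 96*I/689)*exp(I/2)*sinh(1/2) + (1242/7685 + 1854*I/7685)*exp(-1/3 - 2*I/3)*sin(1/3 + 2*I/3) + (42/1885 - 366*I/1885)*exp(3/2 + 3*I/2)*sin(3/2 + 3*I/2)) = pi*(-192/689 - 600*I/689)*exp(I/2)*sinh(1/2) + pi*(-3708/7685 + 2484*I/7685)*exp(-1/3 - 2*I/3)*sin(1/3 + 2*I/3) + pi*(732/1885 + 84*I/1885)*exp(3/2 + 3*I/2)*sin(3/2 + 3*I/2)

Final answer: pi*(-192/689 - 600*I/689)*exp(I/2)*sinh(1/2) + pi*(-3708/7685 + 2484*I/7685)*exp(-1/3 - 2*I/3)*sin(1/3 + 2*I/3) + pi*(732/1885 + 84*I/1885)*exp(3/2 + 3*I/2)*sin(3/2 + 3*I/2)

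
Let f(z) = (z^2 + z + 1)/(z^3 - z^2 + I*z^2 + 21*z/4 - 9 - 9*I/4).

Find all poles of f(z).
The singularities of f are the zeros of the denominator. Factoring,
  z^3 - z^2 + I*z^2 + 21*z/4 - 9 - 9*I/4 = (z + 1/2 - 2*I)*(z + 3*I)*(z - 3/2)
so the candidates are z = -1/2 + 2*I, z = -3*I, z = 3/2.

Check the numerator P(z) = z^2 + z + 1 at each one:
  P(-1/2 + 2*I) = -13/4 ≠ 0, so z = -1/2 + 2*I is a (simple) pole.
  P(-3*I) = -8 - 3*I ≠ 0, so z = -3*I is a (simple) pole.
  P(3/2) = 19/4 ≠ 0, so z = 3/2 is a (simple) pole.

Poles of f: {-1/2 + 2*I, -3*I, 3/2}

Final answer: {-1/2 + 2*I, -3*I, 3/2}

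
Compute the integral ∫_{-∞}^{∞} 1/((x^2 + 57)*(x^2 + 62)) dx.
Let f(z) = 1/((z^2 + 57)*(z^2 + 62)). The denominator has no real zeros and deg Q - deg P = 4 ≥ 2, so the integral of f over the upper semicircle |z| = R tends to 0 as R → ∞. Closing the contour in the upper half-plane,
  ∫_{-∞}^{∞} f(x) dx = 2πi · Σ Res(f, z_k)  over the poles with Im z_k > 0.

Zeros of the denominator: z^2 + 57 = 0 gives z = ±sqrt(57)*I; z^2 + 62 = 0 gives z = ±sqrt(62)*I.
Upper half-plane: z = sqrt(57)*I, z = sqrt(62)*I (simple).

Each pole is a simple zero of Q(z) = z^4 + 119*z^2 + 3534, so Res(f, z₀) = P(z₀)/Q'(z₀) with P(z) = 1, Q'(z) = 4*z^3 + 238*z:
  Res(f, sqrt(57)*I) = (1)/(10*sqrt(57)*I) = -sqrt(57)*I/570
  Res(f, sqrt(62)*I) = (1)/(-10*sqrt(62)*I) = sqrt(62)*I/620

Sum of residues: I*(-sqrt(57)/570 + sqrt(62)/620)
∫_{-∞}^{∞} f(x) dx = 2πi · (I*(-sqrt(57)/570 + sqrt(62)/620)) = pi*(-57*sqrt(62) + 62*sqrt(57))/17670

Final answer: pi*(-57*sqrt(62) + 62*sqrt(57))/17670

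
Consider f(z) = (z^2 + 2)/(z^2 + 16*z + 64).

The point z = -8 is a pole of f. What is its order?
2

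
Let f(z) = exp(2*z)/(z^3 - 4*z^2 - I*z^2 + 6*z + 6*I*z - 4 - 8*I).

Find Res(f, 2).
Write f(z) = P(z)/Q(z) with P(z) = exp(2*z) and Q(z) = z^3 - 4*z^2 - I*z^2 + 6*z + 6*I*z - 4 - 8*I.
The denominator factors as Q(z) = (z - 2 + I)*(z - 2*I)*(z - 2), so z = 2 is a simple zero of Q and P is analytic there; z = 2 is therefore a simple pole and
  Res(f, z₀) = P(z₀)/Q'(z₀).

Q'(z) = 3*z^2 - 8*z - 2*I*z + 6 + 6*I, so Q'(2) = 2 + 2*I.
P(2) = exp(4).

Res(f, 2) = (exp(4))/(2 + 2*I) = (1/4 - I/4)*exp(4)

Final answer: (1/4 - I/4)*exp(4)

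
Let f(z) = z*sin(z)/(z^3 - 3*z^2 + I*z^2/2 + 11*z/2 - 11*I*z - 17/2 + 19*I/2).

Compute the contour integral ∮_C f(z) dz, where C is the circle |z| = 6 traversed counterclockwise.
By the residue theorem, ∮_C f(z) dz = 2πi · (sum of the residues of f at the poles inside |z| = 6).

The denominator factors as (z + 1 + 3*I)*(z - 1 - I/2)*(z - 3 - 2*I), so the singularities of f are simple poles at z = -1 - 3*I, z = 1 + I/2, z = 3 + 2*I.
  |-1 - 3*I|² = 10 < 36 = 6², so this pole is inside the contour.
  |1 + I/2|² = 5/4 < 36 = 6², so this pole is inside the contour.
  |3 + 2*I|² = 13 < 36 = 6², so this pole is inside the contour.

With P(z) = z*sin(z) and Q(z) = z^3 - 3*z^2 + I*z^2/2 + 11*z/2 - 11*I*z - 17/2 + 19*I/2, each pole is simple, so Res(f, z₀) = P(z₀)/Q'(z₀) with Q'(z) = 3*z^2 - 6*z + I*z + 11/2 - 11*I.
  Res(f, -1 - 3*I) = P(-1 - 3*I)/Q'(-1 - 3*I) = ((1 + 3*I)*sin(1 + 3*I))/(-19/2 + 24*I) = (50/533 - 42*I/533)*sin(1 + 3*I)
  Res(f, 1 + I/2) = P(1 + I/2)/Q'(1 + I/2) = ((1 + I/2)*sin(1 + I/2))/(5/4 - 10*I) = (-12/325 + 34*I/325)*sin(1 + I/2)
  Res(f, 3 + 2*I) = P(3 + 2*I)/Q'(3 + 2*I) = ((3 + 2*I)*sin(3 + 2*I))/(1/2 + 16*I) = (134/1025 - 188*I/1025)*sin(3 + 2*I)

Sum of residues inside C: (134/1025 - 188*I/1025)*sin(3 + 2*I) + (50/533 - 42*I/533)*sin(1 + 3*I) + (-12/325 + 34*I/325)*sin(1 + I/2)
∮_C f(z) dz = 2πi · ((134/1025 - 188*I/1025)*sin(3 + 2*I) + (50/533 - 42*I/533)*sin(1 + 3*I) + (-12/325 + 34*I/325)*sin(1 + I/2)) = pi*(376/1025 + 268*I/1025)*sin(3 + 2*I) + pi*(-68/325 - 24*I/325)*sin(1 + I/2) + pi*(84/533 + 100*I/533)*sin(1 + 3*I)

Final answer: pi*(376/1025 + 268*I/1025)*sin(3 + 2*I) + pi*(-68/325 - 24*I/325)*sin(1 + I/2) + pi*(84/533 + 100*I/533)*sin(1 + 3*I)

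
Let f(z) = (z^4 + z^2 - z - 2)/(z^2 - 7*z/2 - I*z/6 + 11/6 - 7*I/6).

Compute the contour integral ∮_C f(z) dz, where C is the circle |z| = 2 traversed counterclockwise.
By the residue theorem, ∮_C f(z) dz = 2πi · (sum of the residues of f at the poles inside |z| = 2).

The denominator factors as (z - 1/2 + I/2)*(z - 3 - 2*I/3), so the singularities of f are simple poles at z = 1/2 - I/2, z = 3 + 2*I/3.
  |1/2 - I/2|² = 1/2 < 4 = 2², so this pole is inside the contour.
  |3 + 2*I/3|² = 85/9 > 4 = 2², so this pole is outside the contour.

With P(z) = z^4 + z^2 - z - 2 and Q(z) = z^2 - 7*z/2 - I*z/6 + 11/6 - 7*I/6, each pole is simple, so Res(f, z₀) = P(z₀)/Q'(z₀) with Q'(z) = 2*z - 7/2 - I/6.
  Res(f, 1/2 - I/2) = P(1/2 - I/2)/Q'(1/2 - I/2) = (-11/4)/(-5/2 - 7*I/6) = 495/548 - 231*I/548

∮_C f(z) dz = 2πi · (495/548 - 231*I/548) = pi*(231/274 + 495*I/274)

Final answer: pi*(231/274 + 495*I/274)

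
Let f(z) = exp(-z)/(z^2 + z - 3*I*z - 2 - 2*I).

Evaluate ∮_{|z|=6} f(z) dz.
By the residue theorem, ∮_C f(z) dz = 2πi · (sum of the residues of f at the poles inside |z| = 6).

The denominator factors as (z - 2*I)*(z + 1 - I), so the singularities of f are simple poles at z = 2*I, z = -1 + I.
  |2*I|² = 4 < 36 = 6², so this pole is inside the contour.
  |-1 + I|² = 2 < 36 = 6², so this pole is inside the contour.

With P(z) = exp(-z) and Q(z) = z^2 + z - 3*I*z - 2 - 2*I, each pole is simple, so Res(f, z₀) = P(z₀)/Q'(z₀) with Q'(z) = 2*z + 1 - 3*I.
  Res(f, 2*I) = P(2*I)/Q'(2*I) = (exp(-2*I))/(1 + I) = (1/2 - I/2)*exp(-2*I)
  Res(f, -1 + I) = P(-1 + I)/Q'(-1 + I) = (exp(1 - I))/(-1 - I) = (-1/2 + I/2)*exp(1 - I)

Sum of residues inside C: (1/2 - I/2)*exp(-2*I) + (-1/2 + I/2)*exp(1 - I)
∮_C f(z) dz = 2πi · ((1/2 - I/2)*exp(-2*I) + (-1/2 + I/2)*exp(1 - I)) = pi*(1 + I)*exp(-2*I) + pi*(-1 - I)*exp(1 - I)

Final answer: pi*(1 + I)*exp(-2*I) + pi*(-1 - I)*exp(1 - I)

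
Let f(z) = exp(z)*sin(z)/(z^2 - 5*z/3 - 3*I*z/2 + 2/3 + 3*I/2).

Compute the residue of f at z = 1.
exp(1)*(12/85 + 54*I/85)*sin(1)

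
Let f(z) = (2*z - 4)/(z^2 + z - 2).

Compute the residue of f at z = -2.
8/3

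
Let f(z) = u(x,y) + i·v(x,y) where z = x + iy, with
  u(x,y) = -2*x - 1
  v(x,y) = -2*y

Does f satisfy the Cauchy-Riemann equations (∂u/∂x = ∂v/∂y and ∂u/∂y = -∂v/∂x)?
∂u/∂x = -2
∂v/∂y = -2
∂u/∂y = 0
∂v/∂x = 0
∂u/∂x = ∂v/∂y and ∂u/∂y = -∂v/∂x hold identically; f is analytic.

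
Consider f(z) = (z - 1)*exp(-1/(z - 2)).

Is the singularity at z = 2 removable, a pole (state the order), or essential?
essential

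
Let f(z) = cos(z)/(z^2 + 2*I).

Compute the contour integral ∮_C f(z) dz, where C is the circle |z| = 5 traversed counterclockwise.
By the residue theorem, ∮_C f(z) dz = 2πi · (sum of the residues of f at the poles inside |z| = 5).

The denominator factors as (z - 1 + I)*(z + 1 - I), so the singularities of f are simple poles at z = 1 - I, z = -1 + I.
  |1 - I|² = 2 < 25 = 5², so this pole is inside the contour.
  |-1 + I|² = 2 < 25 = 5², so this pole is inside the contour.

With P(z) = cos(z) and Q(z) = z^2 + 2*I, each pole is simple, so Res(f, z₀) = P(z₀)/Q'(z₀) with Q'(z) = 2*z.
  Res(f, 1 - I) = P(1 - I)/Q'(1 - I) = (cos(1 - I))/(2 - 2*I) = (1/4 + I/4)*cos(1 - I)
  Res(f, -1 + I) = P(-1 + I)/Q'(-1 + I) = (cos(1 - I))/(-2 + 2*I) = (-1/4 - I/4)*cos(1 - I)

Sum of residues inside C: 0
∮_C f(z) dz = 2πi · (0) = 0

Final answer: 0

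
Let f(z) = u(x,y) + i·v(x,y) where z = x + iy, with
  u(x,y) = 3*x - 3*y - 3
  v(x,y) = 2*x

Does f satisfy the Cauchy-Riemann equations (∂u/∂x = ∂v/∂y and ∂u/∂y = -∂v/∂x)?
∂u/∂x = 3
∂v/∂y = 0
∂u/∂y = -3
∂v/∂x = 2
∂u/∂x ≠ ∂v/∂y and ∂u/∂y ≠ -∂v/∂x; the Cauchy-Riemann equations are not satisfied, so f is not analytic.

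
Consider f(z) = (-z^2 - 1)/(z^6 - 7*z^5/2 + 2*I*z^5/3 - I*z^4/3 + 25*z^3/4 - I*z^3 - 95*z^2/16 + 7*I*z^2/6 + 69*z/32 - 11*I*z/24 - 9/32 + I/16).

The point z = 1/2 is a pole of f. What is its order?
4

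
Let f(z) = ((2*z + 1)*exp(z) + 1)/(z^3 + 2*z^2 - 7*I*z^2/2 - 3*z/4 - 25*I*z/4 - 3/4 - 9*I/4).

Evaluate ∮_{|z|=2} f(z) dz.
By the residue theorem, ∮_C f(z) dz = 2πi · (sum of the residues of f at the poles inside |z| = 2).

The denominator factors as (z + 1/2)*(z + 3/2 - I/2)*(z - 3*I), so the singularities of f are simple poles at z = -1/2, z = -3/2 + I/2, z = 3*I.
  |-1/2|² = 1/4 < 4 = 2², so this pole is inside the contour.
  |-3/2 + I/2|² = 5/2 < 4 = 2², so this pole is inside the contour.
  |3*I|² = 9 > 4 = 2², so this pole is outside the contour.

With P(z) = (2*z + 1)*exp(z) + 1 and Q(z) = z^3 + 2*z^2 - 7*I*z^2/2 - 3*z/4 - 25*I*z/4 - 3/4 - 9*I/4, each pole is simple, so Res(f, z₀) = P(z₀)/Q'(z₀) with Q'(z) = 3*z^2 + 4*z - 7*I*z - 3/4 - 25*I/4.
  Res(f, -1/2) = P(-1/2)/Q'(-1/2) = (1)/(-2 - 11*I/4) = -32/185 + 44*I/185
  Res(f, -3/2 + I/2) = P(-3/2 + I/2)/Q'(-3/2 + I/2) = (1 + (-2 + I)*exp(-3/2 + I/2))/(11/4 + 7*I/4) = 22/85 - 14*I/85 + (-6/17 + 10*I/17)*exp(-3/2 + I/2)

Sum of residues inside C: 54/629 + 46*I/629 + (-6/17 + 10*I/17)*exp(-3/2 + I/2)
∮_C f(z) dz = 2πi · (54/629 + 46*I/629 + (-6/17 + 10*I/17)*exp(-3/2 + I/2)) = pi*(-20/17 - 12*I/17)*exp(-3/2 + I/2) + pi*(-92/629 + 108*I/629)

Final answer: pi*(-20/17 - 12*I/17)*exp(-3/2 + I/2) + pi*(-92/629 + 108*I/629)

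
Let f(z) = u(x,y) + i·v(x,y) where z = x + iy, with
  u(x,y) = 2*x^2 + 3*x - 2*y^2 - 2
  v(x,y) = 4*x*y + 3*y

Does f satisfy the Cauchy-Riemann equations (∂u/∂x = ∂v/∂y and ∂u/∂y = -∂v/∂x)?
∂u/∂x = 4*x + 3
∂v/∂y = 4*x + 3
∂u/∂y = -4*y
∂v/∂x = 4*y
∂u/∂x = ∂v/∂y and ∂u/∂y = -∂v/∂x hold identically; f is analytic.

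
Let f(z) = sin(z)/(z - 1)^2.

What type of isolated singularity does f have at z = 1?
pole of order 2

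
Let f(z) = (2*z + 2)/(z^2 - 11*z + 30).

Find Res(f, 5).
Write f(z) = P(z)/Q(z) with P(z) = 2*z + 2 and Q(z) = z^2 - 11*z + 30.
The denominator factors as Q(z) = (z - 6)*(z - 5), so z = 5 is a simple zero of Q and P is analytic there; z = 5 is therefore a simple pole and
  Res(f, z₀) = P(z₀)/Q'(z₀).

Q'(z) = 2*z - 11, so Q'(5) = -1.
P(5) = 12.

Res(f, 5) = (12)/(-1) = -12

Final answer: -12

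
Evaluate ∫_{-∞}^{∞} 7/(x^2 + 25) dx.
7*pi/5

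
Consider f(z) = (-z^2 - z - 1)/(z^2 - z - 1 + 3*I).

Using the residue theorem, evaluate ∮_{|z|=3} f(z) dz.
-4*I*pi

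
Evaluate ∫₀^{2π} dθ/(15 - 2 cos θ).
Call the integral J. The integrand is 2π-periodic and we integrate over a full period, so shifting θ does not change the value (θ → θ + π flips the sign of the trig term). Hence
  J = ∫₀^{2π} dθ/(15 + 2 cos θ).
Put z = e^{iθ}: then cos θ = (z + 1/z)/2, dθ = dz/(iz), and z runs once counterclockwise around |z| = 1:
  J = ∮_{|z|=1} 1/(15 + 2*(z + 1/z)/2) · dz/(iz) = (2/i) ∮_{|z|=1} dz/(2*z^2 + 30*z + 2).
The roots of 2*z^2 + 30*z + 2 are z = (-15 ± sqrt(15^2 - 2^2))/2, with sqrt(221) = sqrt(221); their product is 1, so only z₊ = -15/2 + sqrt(221)/2 lies inside the unit circle (z₋ = -15/2 - sqrt(221)/2 lies outside).
z₊ is a simple zero of q(z) = 2*z^2 + 30*z + 2, so Res(1/q, z₊) = 1/q'(z₊) with q'(z) = 4*z + 30; and q'(z₊) = 2*(z₊ - z₋) = 2*sqrt(221).
Therefore J = (2/i) · 2πi · 1/(2*sqrt(221)) = 2*pi/(sqrt(221)) = 2*sqrt(221)*pi/221

Final answer: 2*sqrt(221)*pi/221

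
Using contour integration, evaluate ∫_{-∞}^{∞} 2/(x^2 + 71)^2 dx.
Let f(z) = 2/(z^2 + 71)^2. The denominator has no real zeros and deg Q - deg P = 4 ≥ 2, so the integral of f over the upper semicircle |z| = R tends to 0 as R → ∞. Closing the contour in the upper half-plane,
  ∫_{-∞}^{∞} f(x) dx = 2πi · Σ Res(f, z_k)  over the poles with Im z_k > 0.

Zeros of the denominator: z^2 + 71 = 0 gives z = ±sqrt(71)*I.
Upper half-plane: z = sqrt(71)*I (a pole of order 2).

Write f(z) = g(z)/(z - sqrt(71)*I)^2 with g(z) = 2/(z + sqrt(71)*I)^2. For a double pole, Res(f, z₀) = g'(z₀):
  g'(z) = -4/(z + sqrt(71)*I)^3
  Res(f, sqrt(71)*I) = g'(sqrt(71)*I) = -sqrt(71)*I/10082

∫_{-∞}^{∞} f(x) dx = 2πi · (-sqrt(71)*I/10082) = sqrt(71)*pi/5041

Final answer: sqrt(71)*pi/5041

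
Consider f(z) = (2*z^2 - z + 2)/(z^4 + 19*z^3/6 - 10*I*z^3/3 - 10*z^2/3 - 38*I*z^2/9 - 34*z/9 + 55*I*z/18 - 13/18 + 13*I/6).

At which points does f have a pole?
The singularities of f are the zeros of the denominator. Factoring,
  z^4 + 19*z^3/6 - 10*I*z^3/3 - 10*z^2/3 - 38*I*z^2/9 - 34*z/9 + 55*I*z/18 - 13/18 + 13*I/6 = (z + 1/2)*(z + 3 - 2*I)*(z + 2/3 - I)*(z - 1 - I/3)
so the candidates are z = -1/2, z = -3 + 2*I, z = -2/3 + I, z = 1 + I/3.

Check the numerator P(z) = 2*z^2 - z + 2 at each one:
  P(-1/2) = 3 ≠ 0, so z = -1/2 is a (simple) pole.
  P(-3 + 2*I) = 15 - 26*I ≠ 0, so z = -3 + 2*I is a (simple) pole.
  P(-2/3 + I) = 14/9 - 11*I/3 ≠ 0, so z = -2/3 + I is a (simple) pole.
  P(1 + I/3) = 25/9 + I ≠ 0, so z = 1 + I/3 is a (simple) pole.

Poles of f: {-3 + 2*I, -2/3 + I, -1/2, 1 + I/3}

Final answer: {-3 + 2*I, -2/3 + I, -1/2, 1 + I/3}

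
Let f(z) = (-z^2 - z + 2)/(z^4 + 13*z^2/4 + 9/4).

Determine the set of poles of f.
The singularities of f are the zeros of the denominator. Factoring,
  z^4 + 13*z^2/4 + 9/4 = (z - I)*(z - 3*I/2)*(z + I)*(z + 3*I/2)
so the candidates are z = I, z = 3*I/2, z = -I, z = -3*I/2.

Check the numerator P(z) = -z^2 - z + 2 at each one:
  P(I) = 3 - I ≠ 0, so z = I is a (simple) pole.
  P(3*I/2) = 17/4 - 3*I/2 ≠ 0, so z = 3*I/2 is a (simple) pole.
  P(-I) = 3 + I ≠ 0, so z = -I is a (simple) pole.
  P(-3*I/2) = 17/4 + 3*I/2 ≠ 0, so z = -3*I/2 is a (simple) pole.

Poles of f: {-3*I/2, -I, I, 3*I/2}

Final answer: {-3*I/2, -I, I, 3*I/2}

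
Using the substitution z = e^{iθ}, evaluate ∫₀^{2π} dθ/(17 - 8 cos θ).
Call the integral J. The integrand is 2π-periodic and we integrate over a full period, so shifting θ does not change the value (θ → θ + π flips the sign of the trig term). Hence
  J = ∫₀^{2π} dθ/(17 + 8 cos θ).
Put z = e^{iθ}: then cos θ = (z + 1/z)/2, dθ = dz/(iz), and z runs once counterclockwise around |z| = 1:
  J = ∮_{|z|=1} 1/(17 + 8*(z + 1/z)/2) · dz/(iz) = (2/i) ∮_{|z|=1} dz/(8*z^2 + 34*z + 8).
The roots of 8*z^2 + 34*z + 8 are z = (-17 ± sqrt(17^2 - 8^2))/8, with sqrt(225) = 15; their product is 1, so only z₊ = -1/4 lies inside the unit circle (z₋ = -4 lies outside).
z₊ is a simple zero of q(z) = 8*z^2 + 34*z + 8, so Res(1/q, z₊) = 1/q'(z₊) with q'(z) = 16*z + 34; and q'(z₊) = 8*(z₊ - z₋) = 30.
Therefore J = (2/i) · 2πi · 1/(30) = 2*pi/(15) = 2*pi/15

Final answer: 2*pi/15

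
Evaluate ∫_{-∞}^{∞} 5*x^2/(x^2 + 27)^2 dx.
5*sqrt(3)*pi/18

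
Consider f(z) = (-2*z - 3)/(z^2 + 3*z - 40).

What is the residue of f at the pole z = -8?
Write f(z) = P(z)/Q(z) with P(z) = -2*z - 3 and Q(z) = z^2 + 3*z - 40.
The denominator factors as Q(z) = (z + 8)*(z - 5), so z = -8 is a simple zero of Q and P is analytic there; z = -8 is therefore a simple pole and
  Res(f, z₀) = P(z₀)/Q'(z₀).

Q'(z) = 2*z + 3, so Q'(-8) = -13.
P(-8) = 13.

Res(f, -8) = (13)/(-13) = -1

Final answer: -1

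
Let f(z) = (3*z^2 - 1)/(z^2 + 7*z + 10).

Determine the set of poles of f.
The singularities of f are the zeros of the denominator. Factoring,
  z^2 + 7*z + 10 = (z + 5)*(z + 2)
so the candidates are z = -5, z = -2.

Check the numerator P(z) = 3*z^2 - 1 at each one:
  P(-5) = 74 ≠ 0, so z = -5 is a (simple) pole.
  P(-2) = 11 ≠ 0, so z = -2 is a (simple) pole.

Poles of f: {-5, -2}

Final answer: {-5, -2}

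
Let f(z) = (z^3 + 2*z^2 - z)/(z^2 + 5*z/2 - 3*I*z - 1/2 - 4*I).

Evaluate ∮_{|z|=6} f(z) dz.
By the residue theorem, ∮_C f(z) dz = 2πi · (sum of the residues of f at the poles inside |z| = 6).

The denominator factors as (z + 1 - 2*I)*(z + 3/2 - I), so the singularities of f are simple poles at z = -1 + 2*I, z = -3/2 + I.
  |-1 + 2*I|² = 5 < 36 = 6², so this pole is inside the contour.
  |-3/2 + I|² = 13/4 < 36 = 6², so this pole is inside the contour.

With P(z) = z^3 + 2*z^2 - z and Q(z) = z^2 + 5*z/2 - 3*I*z - 1/2 - 4*I, each pole is simple, so Res(f, z₀) = P(z₀)/Q'(z₀) with Q'(z) = 2*z + 5/2 - 3*I.
  Res(f, -1 + 2*I) = P(-1 + 2*I)/Q'(-1 + 2*I) = (6 - 12*I)/(1/2 + I) = -36/5 - 48*I/5
  Res(f, -3/2 + I) = P(-3/2 + I)/Q'(-3/2 + I) = (41/8 - 5*I/4)/(-1/2 - I) = -21/20 + 23*I/5

Sum of residues inside C: -33/4 - 5*I
∮_C f(z) dz = 2πi · (-33/4 - 5*I) = pi*(10 - 33*I/2)

Final answer: pi*(10 - 33*I/2)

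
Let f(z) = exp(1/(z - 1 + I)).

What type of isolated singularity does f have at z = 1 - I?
Let u = z - 1 + I. Then
  e^(1/u) = Σ_{k≥0} (1)^k/(k!·u^k) = 1 + 1/u + 1/(2*u^2) + 1/(6*u^3) + ...
which has infinitely many negative powers of u, so exp(1/(z - 1 + I)) has an essential singularity at z = 1 - I.
So the singularity is essential.

Final answer: essential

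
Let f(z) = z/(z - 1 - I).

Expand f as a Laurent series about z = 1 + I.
Put w = z - (1 + I), i.e. z = w + 1 + I. The denominator is w, so it suffices to rewrite the numerator in powers of w.

P(z) = z
P(w + 1 + I) = 1 + I + w

Dividing each term by w:
  f = (1 + I)/w + 1

Substituting back w = z - 1 - I:
  f(z) = (1 + I)/(z - 1 - I) + 1

The series is finite because the numerator is a polynomial; the negative powers form the principal part, and the coefficient of 1/(z - 1 - I) gives Res(f, 1 + I) = 1 + I.

Final answer: (1 + I)/(z - 1 - I) + 1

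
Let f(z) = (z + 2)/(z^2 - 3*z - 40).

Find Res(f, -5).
Write f(z) = P(z)/Q(z) with P(z) = z + 2 and Q(z) = z^2 - 3*z - 40.
The denominator factors as Q(z) = (z + 5)*(z - 8), so z = -5 is a simple zero of Q and P is analytic there; z = -5 is therefore a simple pole and
  Res(f, z₀) = P(z₀)/Q'(z₀).

Q'(z) = 2*z - 3, so Q'(-5) = -13.
P(-5) = -3.

Res(f, -5) = (-3)/(-13) = 3/13

Final answer: 3/13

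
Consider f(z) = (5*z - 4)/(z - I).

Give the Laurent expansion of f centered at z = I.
(-4 + 5*I)/(z - I) + 5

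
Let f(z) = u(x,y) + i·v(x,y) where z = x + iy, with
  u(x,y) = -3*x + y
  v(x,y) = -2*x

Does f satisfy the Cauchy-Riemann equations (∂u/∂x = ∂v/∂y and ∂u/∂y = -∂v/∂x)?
∂u/∂x = -3
∂v/∂y = 0
∂u/∂y = 1
∂v/∂x = -2
∂u/∂x ≠ ∂v/∂y and ∂u/∂y ≠ -∂v/∂x; the Cauchy-Riemann equations are not satisfied, so f is not analytic.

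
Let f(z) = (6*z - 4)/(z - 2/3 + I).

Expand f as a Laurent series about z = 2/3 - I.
Put w = z - (2/3 - I), i.e. z = w + 2/3 - I. The denominator is w, so it suffices to rewrite the numerator in powers of w.

P(z) = 6*z - 4
P(w + 2/3 - I) = -6*I + 6*w

Dividing each term by w:
  f = -6*I/w + 6

Substituting back w = z - 2/3 + I:
  f(z) = -6*I/(z - 2/3 + I) + 6

The series is finite because the numerator is a polynomial; the negative powers form the principal part, and the coefficient of 1/(z - 2/3 + I) gives Res(f, 2/3 - I) = -6*I.

Final answer: -6*I/(z - 2/3 + I) + 6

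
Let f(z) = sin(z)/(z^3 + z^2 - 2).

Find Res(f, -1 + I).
Write f(z) = P(z)/Q(z) with P(z) = sin(z) and Q(z) = z^3 + z^2 - 2.
The denominator factors as Q(z) = (z - 1)*(z + 1 + I)*(z + 1 - I), so z = -1 + I is a simple zero of Q and P is analytic there; z = -1 + I is therefore a simple pole and
  Res(f, z₀) = P(z₀)/Q'(z₀).

Q'(z) = 3*z^2 + 2*z, so Q'(-1 + I) = -2 - 4*I.
P(-1 + I) = -sin(1 - I).

Res(f, -1 + I) = (-sin(1 - I))/(-2 - 4*I) = (1/10 - I/5)*sin(1 - I)

Final answer: (1/10 - I/5)*sin(1 - I)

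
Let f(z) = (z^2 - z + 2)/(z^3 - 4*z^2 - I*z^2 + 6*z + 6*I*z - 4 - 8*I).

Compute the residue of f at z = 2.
1 - I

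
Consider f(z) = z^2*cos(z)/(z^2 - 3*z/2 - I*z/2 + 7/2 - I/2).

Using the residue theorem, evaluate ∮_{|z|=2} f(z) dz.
pi*(1 + I)*cos(1/2 - 3*I/2)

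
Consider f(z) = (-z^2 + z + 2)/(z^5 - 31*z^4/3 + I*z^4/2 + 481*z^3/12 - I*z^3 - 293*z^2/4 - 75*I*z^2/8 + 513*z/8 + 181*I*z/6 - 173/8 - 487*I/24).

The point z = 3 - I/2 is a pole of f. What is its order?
3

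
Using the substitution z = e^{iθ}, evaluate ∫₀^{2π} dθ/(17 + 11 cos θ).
Let J = ∫₀^{2π} dθ/(17 + 11 cos θ).
Put z = e^{iθ}: then cos θ = (z + 1/z)/2, dθ = dz/(iz), and z runs once counterclockwise around |z| = 1:
  J = ∮_{|z|=1} 1/(17 + 11*(z + 1/z)/2) · dz/(iz) = (2/i) ∮_{|z|=1} dz/(11*z^2 + 34*z + 11).
The roots of 11*z^2 + 34*z + 11 are z = (-17 ± sqrt(17^2 - 11^2))/11, with sqrt(168) = 2*sqrt(42); their product is 1, so only z₊ = -17/11 + 2*sqrt(42)/11 lies inside the unit circle (z₋ = -17/11 - 2*sqrt(42)/11 lies outside).
z₊ is a simple zero of q(z) = 11*z^2 + 34*z + 11, so Res(1/q, z₊) = 1/q'(z₊) with q'(z) = 22*z + 34; and q'(z₊) = 11*(z₊ - z₋) = 4*sqrt(42).
Therefore J = (2/i) · 2πi · 1/(4*sqrt(42)) = 2*pi/(2*sqrt(42)) = sqrt(42)*pi/42

Final answer: sqrt(42)*pi/42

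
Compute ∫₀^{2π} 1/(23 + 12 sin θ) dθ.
Call the integral J. The integrand is 2π-periodic and we integrate over a full period, so shifting θ does not change the value (θ → θ + π/2 turns sin θ into cos θ). Hence
  J = ∫₀^{2π} dθ/(23 + 12 cos θ).
Put z = e^{iθ}: then cos θ = (z + 1/z)/2, dθ = dz/(iz), and z runs once counterclockwise around |z| = 1:
  J = ∮_{|z|=1} 1/(23 + 12*(z + 1/z)/2) · dz/(iz) = (2/i) ∮_{|z|=1} dz/(12*z^2 + 46*z + 12).
The roots of 12*z^2 + 46*z + 12 are z = (-23 ± sqrt(23^2 - 12^2))/12, with sqrt(385) = sqrt(385); their product is 1, so only z₊ = -23/12 + sqrt(385)/12 lies inside the unit circle (z₋ = -23/12 - sqrt(385)/12 lies outside).
z₊ is a simple zero of q(z) = 12*z^2 + 46*z + 12, so Res(1/q, z₊) = 1/q'(z₊) with q'(z) = 24*z + 46; and q'(z₊) = 12*(z₊ - z₋) = 2*sqrt(385).
Therefore J = (2/i) · 2πi · 1/(2*sqrt(385)) = 2*pi/(sqrt(385)) = 2*sqrt(385)*pi/385

Final answer: 2*sqrt(385)*pi/385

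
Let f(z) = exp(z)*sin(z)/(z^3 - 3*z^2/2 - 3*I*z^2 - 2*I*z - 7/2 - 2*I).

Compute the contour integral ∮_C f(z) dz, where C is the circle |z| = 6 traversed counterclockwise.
By the residue theorem, ∮_C f(z) dz = 2πi · (sum of the residues of f at the poles inside |z| = 6).

The denominator factors as (z + 1/2 + I)*(z - I)*(z - 2 - 3*I), so the singularities of f are simple poles at z = -1/2 - I, z = I, z = 2 + 3*I.
  |-1/2 - I|² = 5/4 < 36 = 6², so this pole is inside the contour.
  |I|² = 1 < 36 = 6², so this pole is inside the contour.
  |2 + 3*I|² = 13 < 36 = 6², so this pole is inside the contour.

With P(z) = exp(z)*sin(z) and Q(z) = z^3 - 3*z^2/2 - 3*I*z^2 - 2*I*z - 7/2 - 2*I, each pole is simple, so Res(f, z₀) = P(z₀)/Q'(z₀) with Q'(z) = 3*z^2 - 3*z - 6*I*z - 2*I.
  Res(f, -1/2 - I) = P(-1/2 - I)/Q'(-1/2 - I) = (-exp(-1/2 - I)*sin(1/2 + I))/(-27/4 + 7*I) = (108/1513 + 112*I/1513)*exp(-1/2 - I)*sin(1/2 + I)
  Res(f, I) = P(I)/Q'(I) = (I*exp(I)*sinh(1))/(3 - 5*I) = (-5/34 + 3*I/34)*exp(I)*sinh(1)
  Res(f, 2 + 3*I) = P(2 + 3*I)/Q'(2 + 3*I) = (exp(2 + 3*I)*sin(2 + 3*I))/(-3 + 13*I) = (-3/178 - 13*I/178)*exp(2 + 3*I)*sin(2 + 3*I)

Sum of residues inside C: (-5/34 + 3*I/34)*exp(I)*sinh(1) + (108/1513 + 112*I/1513)*exp(-1/2 - I)*sin(1/2 + I) + (-3/178 - 13*I/178)*exp(2 + 3*I)*sin(2 + 3*I)
∮_C f(z) dz = 2πi · ((-5/34 + 3*I/34)*exp(I)*sinh(1) + (108/1513 + 112*I/1513)*exp(-1/2 - I)*sin(1/2 + I) + (-3/178 - 13*I/178)*exp(2 + 3*I)*sin(2 + 3*I)) = pi*(-3/17 - 5*I/17)*exp(I)*sinh(1) + pi*(-224/1513 + 216*I/1513)*exp(-1/2 - I)*sin(1/2 + I) + pi*(13/89 - 3*I/89)*exp(2 + 3*I)*sin(2 + 3*I)

Final answer: pi*(-3/17 - 5*I/17)*exp(I)*sinh(1) + pi*(-224/1513 + 216*I/1513)*exp(-1/2 - I)*sin(1/2 + I) + pi*(13/89 - 3*I/89)*exp(2 + 3*I)*sin(2 + 3*I)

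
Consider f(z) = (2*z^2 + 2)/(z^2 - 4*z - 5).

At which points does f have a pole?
{-1, 5}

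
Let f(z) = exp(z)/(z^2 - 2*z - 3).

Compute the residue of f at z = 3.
Write f(z) = P(z)/Q(z) with P(z) = exp(z) and Q(z) = z^2 - 2*z - 3.
The denominator factors as Q(z) = (z + 1)*(z - 3), so z = 3 is a simple zero of Q and P is analytic there; z = 3 is therefore a simple pole and
  Res(f, z₀) = P(z₀)/Q'(z₀).

Q'(z) = 2*z - 2, so Q'(3) = 4.
P(3) = exp(3).

Res(f, 3) = (exp(3))/(4) = exp(3)/4

Final answer: exp(3)/4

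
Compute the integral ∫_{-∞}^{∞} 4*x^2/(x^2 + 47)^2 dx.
2*sqrt(47)*pi/47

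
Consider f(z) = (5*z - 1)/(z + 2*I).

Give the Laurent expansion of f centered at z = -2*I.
Put w = z - (-2*I), i.e. z = w - 2*I. The denominator is w, so it suffices to rewrite the numerator in powers of w.

P(z) = 5*z - 1
P(w - 2*I) = -1 - 10*I + 5*w

Dividing each term by w:
  f = (-1 - 10*I)/w + 5

Substituting back w = z + 2*I:
  f(z) = (-1 - 10*I)/(z + 2*I) + 5

The series is finite because the numerator is a polynomial; the negative powers form the principal part, and the coefficient of 1/(z + 2*I) gives Res(f, -2*I) = -1 - 10*I.

Final answer: (-1 - 10*I)/(z + 2*I) + 5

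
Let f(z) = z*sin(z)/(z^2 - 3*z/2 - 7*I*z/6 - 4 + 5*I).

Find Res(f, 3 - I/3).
Write f(z) = P(z)/Q(z) with P(z) = z*sin(z) and Q(z) = z^2 - 3*z/2 - 7*I*z/6 - 4 + 5*I.
The denominator factors as Q(z) = (z - 3 + I/3)*(z + 3/2 - 3*I/2), so z = 3 - I/3 is a simple zero of Q and P is analytic there; z = 3 - I/3 is therefore a simple pole and
  Res(f, z₀) = P(z₀)/Q'(z₀).

Q'(z) = 2*z - 3/2 - 7*I/6, so Q'(3 - I/3) = 9/2 - 11*I/6.
P(3 - I/3) = (3 - I/3)*sin(3 - I/3).

Res(f, 3 - I/3) = ((3 - I/3)*sin(3 - I/3))/(9/2 - 11*I/6) = (254/425 + 72*I/425)*sin(3 - I/3)

Final answer: (254/425 + 72*I/425)*sin(3 - I/3)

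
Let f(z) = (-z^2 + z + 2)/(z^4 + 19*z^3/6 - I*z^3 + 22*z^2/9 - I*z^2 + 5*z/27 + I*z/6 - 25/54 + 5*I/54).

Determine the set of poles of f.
{-2 + I, -1 + I/3, -1/2 - I/3, 1/3}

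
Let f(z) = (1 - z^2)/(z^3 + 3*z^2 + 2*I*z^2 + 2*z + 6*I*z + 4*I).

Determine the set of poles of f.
The singularities of f are the zeros of the denominator. Factoring,
  z^3 + 3*z^2 + 2*I*z^2 + 2*z + 6*I*z + 4*I = (z + 1)*(z + 2*I)*(z + 2)
so the candidates are z = -1, z = -2*I, z = -2.

Check the numerator P(z) = 1 - z^2 at each one:
  P(-1) = 0, so the factor (z + 1) cancels and z = -1 is only a removable singularity, not a pole.
  P(-2*I) = 5 ≠ 0, so z = -2*I is a (simple) pole.
  P(-2) = -3 ≠ 0, so z = -2 is a (simple) pole.

Poles of f: {-2, -2*I}

Final answer: {-2, -2*I}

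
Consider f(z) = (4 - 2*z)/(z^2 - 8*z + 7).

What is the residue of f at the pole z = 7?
Write f(z) = P(z)/Q(z) with P(z) = 4 - 2*z and Q(z) = z^2 - 8*z + 7.
The denominator factors as Q(z) = (z - 1)*(z - 7), so z = 7 is a simple zero of Q and P is analytic there; z = 7 is therefore a simple pole and
  Res(f, z₀) = P(z₀)/Q'(z₀).

Q'(z) = 2*z - 8, so Q'(7) = 6.
P(7) = -10.

Res(f, 7) = (-10)/(6) = -5/3

Final answer: -5/3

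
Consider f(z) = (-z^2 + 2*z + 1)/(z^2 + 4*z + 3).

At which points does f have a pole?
{-3, -1}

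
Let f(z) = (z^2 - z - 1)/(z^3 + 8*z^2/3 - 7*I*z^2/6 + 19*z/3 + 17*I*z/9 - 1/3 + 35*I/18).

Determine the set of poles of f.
The singularities of f are the zeros of the denominator. Factoring,
  z^3 + 8*z^2/3 - 7*I*z^2/6 + 19*z/3 + 17*I*z/9 - 1/3 + 35*I/18 = (z + I/3)*(z + 2/3 + 3*I/2)*(z + 2 - 3*I)
so the candidates are z = -I/3, z = -2/3 - 3*I/2, z = -2 + 3*I.

Check the numerator P(z) = z^2 - z - 1 at each one:
  P(-I/3) = -10/9 + I/3 ≠ 0, so z = -I/3 is a (simple) pole.
  P(-2/3 - 3*I/2) = -77/36 + 7*I/2 ≠ 0, so z = -2/3 - 3*I/2 is a (simple) pole.
  P(-2 + 3*I) = -4 - 15*I ≠ 0, so z = -2 + 3*I is a (simple) pole.

Poles of f: {-2 + 3*I, -2/3 - 3*I/2, -I/3}

Final answer: {-2 + 3*I, -2/3 - 3*I/2, -I/3}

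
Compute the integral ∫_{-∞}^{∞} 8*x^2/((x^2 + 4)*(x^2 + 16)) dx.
Let f(z) = 8*z^2/((z^2 + 4)*(z^2 + 16)). The denominator has no real zeros and deg Q - deg P = 2 ≥ 2, so the integral of f over the upper semicircle |z| = R tends to 0 as R → ∞. Closing the contour in the upper half-plane,
  ∫_{-∞}^{∞} f(x) dx = 2πi · Σ Res(f, z_k)  over the poles with Im z_k > 0.

Zeros of the denominator: z^2 + 4 = 0 gives z = ±2*I; z^2 + 16 = 0 gives z = ±4*I.
Upper half-plane: z = 2*I, z = 4*I (simple).

Each pole is a simple zero of Q(z) = z^4 + 20*z^2 + 64, so Res(f, z₀) = P(z₀)/Q'(z₀) with P(z) = 8*z^2, Q'(z) = 4*z^3 + 40*z:
  Res(f, 2*I) = (-32)/(48*I) = 2*I/3
  Res(f, 4*I) = (-128)/(-96*I) = -4*I/3

Sum of residues: -2*I/3
∫_{-∞}^{∞} f(x) dx = 2πi · (-2*I/3) = 4*pi/3

Final answer: 4*pi/3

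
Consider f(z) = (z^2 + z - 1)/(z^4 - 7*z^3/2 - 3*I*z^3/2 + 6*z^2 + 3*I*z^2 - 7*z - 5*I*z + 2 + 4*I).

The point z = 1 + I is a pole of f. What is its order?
Factor the denominator:
  z^4 - 7*z^3/2 - 3*I*z^3/2 + 6*z^2 + 3*I*z^2 - 7*z - 5*I*z + 2 + 4*I = (z - 1 - I)^3*(z - 1/2 + 3*I/2)

The numerator P(z) = z^2 + z - 1 has P(1 + I) = 3*I ≠ 0, so no factor of (z - 1 - I) cancels.
Near z = 1 + I we can therefore write f(z) = g(z)/(z - 1 - I)^3 with g analytic at 1 + I and g(1 + I) ≠ 0 (g is the numerator divided by the remaining denominator factors).

Hence z = 1 + I is a pole of order 3.

Final answer: 3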